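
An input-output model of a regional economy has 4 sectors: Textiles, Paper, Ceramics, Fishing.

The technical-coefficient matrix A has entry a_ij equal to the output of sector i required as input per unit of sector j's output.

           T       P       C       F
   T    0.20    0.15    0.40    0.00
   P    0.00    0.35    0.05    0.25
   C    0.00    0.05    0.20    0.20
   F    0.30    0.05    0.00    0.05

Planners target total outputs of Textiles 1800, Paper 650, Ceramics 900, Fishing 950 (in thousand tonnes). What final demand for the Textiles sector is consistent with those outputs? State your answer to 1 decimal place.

I − A =
  [   0.80    -0.15    -0.40     0.00]
  [   0.00     0.65    -0.05    -0.25]
  [   0.00    -0.05     0.80    -0.20]
  [  -0.30    -0.05     0.00     0.95]
d = (I − A) x:
  d_T = (+0.80)·1800 + (-0.15)·650 + (-0.40)·900 + (+0.00)·950 = 982.5
  d_P = (+0.00)·1800 + (+0.65)·650 + (-0.05)·900 + (-0.25)·950 = 140.0
  d_C = (+0.00)·1800 + (-0.05)·650 + (+0.80)·900 + (-0.20)·950 = 497.5
  d_F = (-0.30)·1800 + (-0.05)·650 + (+0.00)·900 + (+0.95)·950 = 330.0

d_T = 982.5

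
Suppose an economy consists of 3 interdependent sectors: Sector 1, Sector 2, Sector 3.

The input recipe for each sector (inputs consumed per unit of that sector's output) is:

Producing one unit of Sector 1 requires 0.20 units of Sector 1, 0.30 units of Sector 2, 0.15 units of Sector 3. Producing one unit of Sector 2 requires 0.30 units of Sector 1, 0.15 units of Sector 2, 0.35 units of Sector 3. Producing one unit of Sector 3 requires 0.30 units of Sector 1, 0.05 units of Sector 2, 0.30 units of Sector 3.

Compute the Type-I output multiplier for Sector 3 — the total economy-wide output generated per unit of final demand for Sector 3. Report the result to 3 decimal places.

m_3 = 3.028

I − A =
  [   0.80    -0.30    -0.30]
  [  -0.30     0.85    -0.05]
  [  -0.15    -0.35     0.70]
Cofactors of I−A, C_ij = (−1)^(i+j)·(minor ij) (rows/columns in the sector order above):
  C_11 = (0.85)(0.70) − (-0.05)(-0.35) = 0.5775
  C_12 = −[(-0.30)(0.70) − (-0.05)(-0.15)] = 0.2175
  C_13 = (-0.30)(-0.35) − (0.85)(-0.15) = 0.2325
  C_21 = −[(-0.30)(0.70) − (-0.30)(-0.35)] = 0.3150
  C_22 = (0.80)(0.70) − (-0.30)(-0.15) = 0.5150
  C_23 = −[(0.80)(-0.35) − (-0.30)(-0.15)] = 0.3250
  C_31 = (-0.30)(-0.05) − (-0.30)(0.85) = 0.2700
  C_32 = −[(0.80)(-0.05) − (-0.30)(-0.30)] = 0.1300
  C_33 = (0.80)(0.85) − (-0.30)(-0.30) = 0.5900
det(I−A) = Σ_j (I−A)_1j·C_1j = (0.80)(0.5775) + (-0.30)(0.2175) + (-0.30)(0.2325) = 0.3270
adj(I−A) = Cᵀ =
  [ 0.5775   0.3150   0.2700]
  [ 0.2175   0.5150   0.1300]
  [ 0.2325   0.3250   0.5900]
(I − A)⁻¹ = adj(I−A) / det(I−A) ≈
  [   1.7661     0.9633     0.8257]
  [   0.6651     1.5749     0.3976]
  [   0.7110     0.9939     1.8043]
The output multiplier for sector j is the column-j sum of the Leontief inverse (I − A)⁻¹ = adj(I−A) / det(I−A).
Column 3 of adj(I−A): (0.2700, 0.1300, 0.5900); det(I−A) = 0.3270.
m_3 = (0.2700 + 0.1300 + 0.5900) / 0.3270 = 0.99 / 0.3270 ≈ 3.028.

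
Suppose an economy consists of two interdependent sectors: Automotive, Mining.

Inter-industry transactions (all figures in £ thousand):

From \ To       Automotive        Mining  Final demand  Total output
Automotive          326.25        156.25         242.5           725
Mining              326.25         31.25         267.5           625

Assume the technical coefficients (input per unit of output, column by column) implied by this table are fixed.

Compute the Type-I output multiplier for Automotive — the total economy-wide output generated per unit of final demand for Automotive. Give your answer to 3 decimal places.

Technical coefficients a_ij = z_ij / X_j:
  a_AA = 326.25/725 = 0.45, a_MA = 326.25/725 = 0.45
  a_AM = 156.25/625 = 0.25, a_MM = 31.25/625 = 0.05
I − A =
  [   0.55    -0.25]
  [  -0.45     0.95]
det(I−A) = (0.55)(0.95) − (-0.25)(-0.45) = 0.4100
adj(I−A) = [[0.95, 0.25], [0.45, 0.55]]
(I − A)⁻¹ = adj(I−A) / det(I−A) ≈
  [   2.3171     0.6098]
  [   1.0976     1.3415]
The output multiplier for sector j is the column-j sum of the Leontief inverse (I − A)⁻¹ = adj(I−A) / det(I−A).
Column A of adj(I−A): (0.95, 0.45); det(I−A) = 0.4100.
m_A = (0.95 + 0.45) / 0.4100 = 1.40 / 0.4100 ≈ 3.415.

m_A = 3.415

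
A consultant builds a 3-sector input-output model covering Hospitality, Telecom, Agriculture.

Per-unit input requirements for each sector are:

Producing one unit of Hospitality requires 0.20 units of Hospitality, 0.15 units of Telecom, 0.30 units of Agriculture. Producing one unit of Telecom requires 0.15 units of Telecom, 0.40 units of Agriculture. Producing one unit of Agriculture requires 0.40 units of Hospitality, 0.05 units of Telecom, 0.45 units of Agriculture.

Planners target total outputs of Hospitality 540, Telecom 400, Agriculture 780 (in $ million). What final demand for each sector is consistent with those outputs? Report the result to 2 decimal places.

d_1 = 120.00, d_2 = 220.00, d_3 = 107.00

I − A =
  [   0.80     0.00    -0.40]
  [  -0.15     0.85    -0.05]
  [  -0.30    -0.40     0.55]
d = (I − A) x:
  d_1 = (+0.80)·540 + (+0.00)·400 + (-0.40)·780 = 120.00
  d_2 = (-0.15)·540 + (+0.85)·400 + (-0.05)·780 = 220.00
  d_3 = (-0.30)·540 + (-0.40)·400 + (+0.55)·780 = 107.00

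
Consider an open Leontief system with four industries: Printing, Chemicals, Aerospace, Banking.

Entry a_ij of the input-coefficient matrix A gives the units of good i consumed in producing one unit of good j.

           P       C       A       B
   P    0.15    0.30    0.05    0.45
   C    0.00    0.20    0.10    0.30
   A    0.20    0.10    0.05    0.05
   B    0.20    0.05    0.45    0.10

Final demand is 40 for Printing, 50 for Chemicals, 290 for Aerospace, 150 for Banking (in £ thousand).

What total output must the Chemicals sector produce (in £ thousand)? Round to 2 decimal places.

x_C = 314.23

I − A =
  [   0.85    -0.30    -0.05    -0.45]
  [   0.00     0.80    -0.10    -0.30]
  [  -0.20    -0.10     0.95    -0.05]
  [  -0.20    -0.05    -0.45     0.90]
Compute the cofactors C_ij = (−1)^(i+j)·(3×3 minor ij) of I−A; the adjugate is their transpose:
adj(I−A) = Cᵀ =
  [ 0.629000   0.296000   0.267000   0.428000]
  [ 0.103000   0.572125   0.185250   0.252500]
  [ 0.155000   0.131125   0.509250   0.149500]
  [ 0.223000   0.163125   0.324250   0.623500]
det(I−A) = Σ_j (I−A)_1j·C_1j = (0.85)(0.629000) + (-0.30)(0.103000) + (-0.05)(0.155000) + (-0.45)(0.223000) = 0.39565
(I − A)⁻¹ = adj(I−A) / det(I−A) ≈
  [   1.5898     0.7481     0.6748     1.0818]
  [   0.2603     1.4460     0.4682     0.6382]
  [   0.3918     0.3314     1.2871     0.3779]
  [   0.5636     0.4123     0.8195     1.5759]
x = (I − A)⁻¹ d = adj(I−A)·d / det(I−A), with det(I−A) = 0.39565:
  x_P = (0.629000·40 + 0.296000·50 + 0.267000·290 + 0.428000·150) / 0.39565 = 181.59 / 0.39565 ≈ 458.97
  x_C = (0.103000·40 + 0.572125·50 + 0.185250·290 + 0.252500·150) / 0.39565 = 124.32375 / 0.39565 ≈ 314.23
  x_A = (0.155000·40 + 0.131125·50 + 0.509250·290 + 0.149500·150) / 0.39565 = 182.86375 / 0.39565 ≈ 462.19
  x_B = (0.223000·40 + 0.163125·50 + 0.324250·290 + 0.623500·150) / 0.39565 = 204.63375 / 0.39565 ≈ 517.21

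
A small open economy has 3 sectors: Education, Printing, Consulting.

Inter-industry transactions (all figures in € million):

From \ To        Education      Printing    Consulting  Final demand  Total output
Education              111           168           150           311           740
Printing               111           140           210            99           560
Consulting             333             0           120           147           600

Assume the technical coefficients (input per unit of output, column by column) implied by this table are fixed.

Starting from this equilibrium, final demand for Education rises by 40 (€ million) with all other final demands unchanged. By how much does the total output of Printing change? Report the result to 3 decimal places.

Technical coefficients a_ij = z_ij / X_j:
  a_EE = 111/740 = 0.15, a_PE = 111/740 = 0.15, a_CE = 333/740 = 0.45
  a_EP = 168/560 = 0.30, a_PP = 140/560 = 0.25, a_CP = 0/560 = 0.00
  a_EC = 150/600 = 0.25, a_PC = 210/600 = 0.35, a_CC = 120/600 = 0.20
I − A =
  [   0.85    -0.30    -0.25]
  [  -0.15     0.75    -0.35]
  [  -0.45     0.00     0.80]
Cofactors of I−A, C_ij = (−1)^(i+j)·(minor ij) (rows/columns in the sector order above):
  C_11 = (0.75)(0.80) − (-0.35)(0.00) = 0.6000
  C_12 = −[(-0.15)(0.80) − (-0.35)(-0.45)] = 0.2775
  C_13 = (-0.15)(0.00) − (0.75)(-0.45) = 0.3375
  C_21 = −[(-0.30)(0.80) − (-0.25)(0.00)] = 0.2400
  C_22 = (0.85)(0.80) − (-0.25)(-0.45) = 0.5675
  C_23 = −[(0.85)(0.00) − (-0.30)(-0.45)] = 0.1350
  C_31 = (-0.30)(-0.35) − (-0.25)(0.75) = 0.2925
  C_32 = −[(0.85)(-0.35) − (-0.25)(-0.15)] = 0.3350
  C_33 = (0.85)(0.75) − (-0.30)(-0.15) = 0.5925
det(I−A) = Σ_j (I−A)_1j·C_1j = (0.85)(0.6000) + (-0.30)(0.2775) + (-0.25)(0.3375) = 0.342375
adj(I−A) = Cᵀ =
  [ 0.6000   0.2400   0.2925]
  [ 0.2775   0.5675   0.3350]
  [ 0.3375   0.1350   0.5925]
(I − A)⁻¹ = adj(I−A) / det(I−A) ≈
  [   1.7525     0.7010     0.8543]
  [   0.8105     1.6575     0.9785]
  [   0.9858     0.3943     1.7306]
Δx = (I − A)⁻¹ Δd with Δd having +40 in the Education component and 0 elsewhere.
So Δx_P = L_PE · (+40), where L_PE = adj(I−A)_PE / det(I−A) = 0.2775 / 0.342375.
Δx_P = 0.2775 × (+40) / 0.342375 = 11.10 / 0.342375 ≈ 32.421.

Δx_P = 32.421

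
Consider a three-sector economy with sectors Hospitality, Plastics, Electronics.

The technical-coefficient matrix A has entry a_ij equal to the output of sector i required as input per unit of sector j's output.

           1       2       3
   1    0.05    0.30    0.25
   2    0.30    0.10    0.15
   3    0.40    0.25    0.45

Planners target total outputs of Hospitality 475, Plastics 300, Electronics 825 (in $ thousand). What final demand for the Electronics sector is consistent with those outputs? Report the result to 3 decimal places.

d_3 = 188.750

I − A =
  [   0.95    -0.30    -0.25]
  [  -0.30     0.90    -0.15]
  [  -0.40    -0.25     0.55]
d = (I − A) x:
  d_1 = (+0.95)·475 + (-0.30)·300 + (-0.25)·825 = 155.000
  d_2 = (-0.30)·475 + (+0.90)·300 + (-0.15)·825 = 3.750
  d_3 = (-0.40)·475 + (-0.25)·300 + (+0.55)·825 = 188.750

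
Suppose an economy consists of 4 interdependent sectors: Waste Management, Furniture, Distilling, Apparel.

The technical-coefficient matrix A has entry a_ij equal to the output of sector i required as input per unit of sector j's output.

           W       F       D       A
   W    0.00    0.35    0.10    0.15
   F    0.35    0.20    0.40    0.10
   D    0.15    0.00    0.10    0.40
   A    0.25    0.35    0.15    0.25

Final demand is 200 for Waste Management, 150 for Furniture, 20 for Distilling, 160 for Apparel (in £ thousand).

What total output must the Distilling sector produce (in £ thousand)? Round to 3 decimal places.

I − A =
  [   1.00    -0.35    -0.10    -0.15]
  [  -0.35     0.80    -0.40    -0.10]
  [  -0.15     0.00     0.90    -0.40]
  [  -0.25    -0.35    -0.15     0.75]
Compute the cofactors C_ij = (−1)^(i+j)·(3×3 minor ij) of I−A; the adjugate is their transpose:
adj(I−A) = Cᵀ =
  [ 0.404500   0.276500   0.205750   0.227500]
  [ 0.325000   0.556625   0.336625   0.318750]
  [ 0.213750   0.222250   0.416000   0.294250]
  [ 0.329250   0.396375   0.308875   0.576750]
det(I−A) = Σ_j (I−A)_1j·C_1j = (1.00)(0.404500) + (-0.35)(0.325000) + (-0.10)(0.213750) + (-0.15)(0.329250) = 0.2199875
(I − A)⁻¹ = adj(I−A) / det(I−A) ≈
  [   1.8387     1.2569     0.9353     1.0341]
  [   1.4774     2.5303     1.5302     1.4489]
  [   0.9716     1.0103     1.8910     1.3376]
  [   1.4967     1.8018     1.4041     2.6217]
x = (I − A)⁻¹ d = adj(I−A)·d / det(I−A), with det(I−A) = 0.2199875:
  x_W = (0.404500·200 + 0.276500·150 + 0.205750·20 + 0.227500·160) / 0.2199875 = 162.89 / 0.2199875 ≈ 740.451
  x_F = (0.325000·200 + 0.556625·150 + 0.336625·20 + 0.318750·160) / 0.2199875 = 206.22625 / 0.2199875 ≈ 937.445
  x_D = (0.213750·200 + 0.222250·150 + 0.416000·20 + 0.294250·160) / 0.2199875 = 131.4875 / 0.2199875 ≈ 597.704
  x_A = (0.329250·200 + 0.396375·150 + 0.308875·20 + 0.576750·160) / 0.2199875 = 223.76375 / 0.2199875 ≈ 1017.166

x_D = 597.704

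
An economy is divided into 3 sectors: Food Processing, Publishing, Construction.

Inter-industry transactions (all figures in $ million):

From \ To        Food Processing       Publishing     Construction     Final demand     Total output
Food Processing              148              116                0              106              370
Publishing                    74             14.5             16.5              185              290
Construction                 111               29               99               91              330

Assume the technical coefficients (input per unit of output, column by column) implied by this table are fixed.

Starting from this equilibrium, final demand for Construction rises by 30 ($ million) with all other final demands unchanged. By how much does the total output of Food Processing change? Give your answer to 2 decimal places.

Technical coefficients a_ij = z_ij / X_j:
  a_FF = 148/370 = 0.40, a_PF = 74/370 = 0.20, a_CF = 111/370 = 0.30
  a_FP = 116/290 = 0.40, a_PP = 14.5/290 = 0.05, a_CP = 29/290 = 0.10
  a_FC = 0/330 = 0.00, a_PC = 16.5/330 = 0.05, a_CC = 99/330 = 0.30
I − A =
  [   0.60    -0.40     0.00]
  [  -0.20     0.95    -0.05]
  [  -0.30    -0.10     0.70]
Cofactors of I−A, C_ij = (−1)^(i+j)·(minor ij) (rows/columns in the sector order above):
  C_11 = (0.95)(0.70) − (-0.05)(-0.10) = 0.6600
  C_12 = −[(-0.20)(0.70) − (-0.05)(-0.30)] = 0.1550
  C_13 = (-0.20)(-0.10) − (0.95)(-0.30) = 0.3050
  C_21 = −[(-0.40)(0.70) − (0.00)(-0.10)] = 0.2800
  C_22 = (0.60)(0.70) − (0.00)(-0.30) = 0.4200
  C_23 = −[(0.60)(-0.10) − (-0.40)(-0.30)] = 0.1800
  C_31 = (-0.40)(-0.05) − (0.00)(0.95) = 0.0200
  C_32 = −[(0.60)(-0.05) − (0.00)(-0.20)] = 0.0300
  C_33 = (0.60)(0.95) − (-0.40)(-0.20) = 0.4900
det(I−A) = Σ_j (I−A)_1j·C_1j = (0.60)(0.6600) + (-0.40)(0.1550) + (0.00)(0.3050) = 0.3340
adj(I−A) = Cᵀ =
  [ 0.6600   0.2800   0.0200]
  [ 0.1550   0.4200   0.0300]
  [ 0.3050   0.1800   0.4900]
(I − A)⁻¹ = adj(I−A) / det(I−A) ≈
  [   1.9760     0.8383     0.0599]
  [   0.4641     1.2575     0.0898]
  [   0.9132     0.5389     1.4671]
Δx = (I − A)⁻¹ Δd with Δd having +30 in the Construction component and 0 elsewhere.
So Δx_F = L_FC · (+30), where L_FC = adj(I−A)_FC / det(I−A) = 0.0200 / 0.3340.
Δx_F = 0.0200 × (+30) / 0.3340 = 0.60 / 0.3340 ≈ 1.80.

Δx_F = 1.80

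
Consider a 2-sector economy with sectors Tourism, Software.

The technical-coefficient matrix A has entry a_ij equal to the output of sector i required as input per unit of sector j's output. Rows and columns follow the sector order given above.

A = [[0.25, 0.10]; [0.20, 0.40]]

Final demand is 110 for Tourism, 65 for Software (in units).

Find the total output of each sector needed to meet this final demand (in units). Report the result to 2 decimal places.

I − A =
  [   0.75    -0.10]
  [  -0.20     0.60]
det(I−A) = (0.75)(0.60) − (-0.10)(-0.20) = 0.4300
adj(I−A) = [[0.60, 0.10], [0.20, 0.75]]
(I − A)⁻¹ = adj(I−A) / det(I−A) ≈
  [   1.3953     0.2326]
  [   0.4651     1.7442]
x = (I − A)⁻¹ d = adj(I−A)·d / det(I−A), with det(I−A) = 0.4300:
  x_1 = (0.60·110 + 0.10·65) / 0.4300 = 72.50 / 0.4300 ≈ 168.60
  x_2 = (0.20·110 + 0.75·65) / 0.4300 = 70.75 / 0.4300 ≈ 164.53

x_1 = 168.60, x_2 = 164.53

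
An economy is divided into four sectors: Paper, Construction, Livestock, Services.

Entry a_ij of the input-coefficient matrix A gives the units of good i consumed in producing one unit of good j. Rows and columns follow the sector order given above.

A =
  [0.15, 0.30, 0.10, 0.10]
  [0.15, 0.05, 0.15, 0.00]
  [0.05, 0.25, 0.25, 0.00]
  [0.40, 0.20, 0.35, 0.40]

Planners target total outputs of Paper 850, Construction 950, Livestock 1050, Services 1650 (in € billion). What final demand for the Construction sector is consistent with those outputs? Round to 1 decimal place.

d_C = 617.5

I − A =
  [   0.85    -0.30    -0.10    -0.10]
  [  -0.15     0.95    -0.15     0.00]
  [  -0.05    -0.25     0.75     0.00]
  [  -0.40    -0.20    -0.35     0.60]
d = (I − A) x:
  d_P = (+0.85)·850 + (-0.30)·950 + (-0.10)·1050 + (-0.10)·1650 = 167.5
  d_C = (-0.15)·850 + (+0.95)·950 + (-0.15)·1050 + (+0.00)·1650 = 617.5
  d_L = (-0.05)·850 + (-0.25)·950 + (+0.75)·1050 + (+0.00)·1650 = 507.5
  d_S = (-0.40)·850 + (-0.20)·950 + (-0.35)·1050 + (+0.60)·1650 = 92.5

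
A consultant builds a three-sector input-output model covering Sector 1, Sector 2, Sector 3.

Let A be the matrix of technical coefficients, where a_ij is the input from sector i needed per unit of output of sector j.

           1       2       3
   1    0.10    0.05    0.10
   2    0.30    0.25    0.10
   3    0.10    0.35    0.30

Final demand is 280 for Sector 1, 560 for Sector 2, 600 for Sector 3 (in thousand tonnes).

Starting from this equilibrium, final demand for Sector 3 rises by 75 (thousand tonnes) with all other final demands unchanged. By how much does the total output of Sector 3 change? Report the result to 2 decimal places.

Δx_3 = 120.15

I − A =
  [   0.90    -0.05    -0.10]
  [  -0.30     0.75    -0.10]
  [  -0.10    -0.35     0.70]
Cofactors of I−A, C_ij = (−1)^(i+j)·(minor ij) (rows/columns in the sector order above):
  C_11 = (0.75)(0.70) − (-0.10)(-0.35) = 0.4900
  C_12 = −[(-0.30)(0.70) − (-0.10)(-0.10)] = 0.2200
  C_13 = (-0.30)(-0.35) − (0.75)(-0.10) = 0.1800
  C_21 = −[(-0.05)(0.70) − (-0.10)(-0.35)] = 0.0700
  C_22 = (0.90)(0.70) − (-0.10)(-0.10) = 0.6200
  C_23 = −[(0.90)(-0.35) − (-0.05)(-0.10)] = 0.3200
  C_31 = (-0.05)(-0.10) − (-0.10)(0.75) = 0.0800
  C_32 = −[(0.90)(-0.10) − (-0.10)(-0.30)] = 0.1200
  C_33 = (0.90)(0.75) − (-0.05)(-0.30) = 0.6600
det(I−A) = Σ_j (I−A)_1j·C_1j = (0.90)(0.4900) + (-0.05)(0.2200) + (-0.10)(0.1800) = 0.4120
adj(I−A) = Cᵀ =
  [ 0.4900   0.0700   0.0800]
  [ 0.2200   0.6200   0.1200]
  [ 0.1800   0.3200   0.6600]
(I − A)⁻¹ = adj(I−A) / det(I−A) ≈
  [   1.1893     0.1699     0.1942]
  [   0.5340     1.5049     0.2913]
  [   0.4369     0.7767     1.6019]
Δx = (I − A)⁻¹ Δd with Δd having +75 in the Sector 3 component and 0 elsewhere.
So Δx_3 = L_33 · (+75), where L_33 = adj(I−A)_33 / det(I−A) = 0.6600 / 0.4120.
Δx_3 = 0.6600 × (+75) / 0.4120 = 49.50 / 0.4120 ≈ 120.15.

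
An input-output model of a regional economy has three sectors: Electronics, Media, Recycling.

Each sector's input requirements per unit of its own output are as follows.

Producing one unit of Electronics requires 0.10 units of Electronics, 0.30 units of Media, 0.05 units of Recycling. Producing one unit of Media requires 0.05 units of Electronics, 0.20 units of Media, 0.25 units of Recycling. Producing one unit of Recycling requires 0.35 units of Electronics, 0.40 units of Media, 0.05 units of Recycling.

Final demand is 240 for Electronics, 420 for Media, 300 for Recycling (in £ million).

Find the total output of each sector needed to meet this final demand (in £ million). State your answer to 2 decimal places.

I − A =
  [   0.90    -0.05    -0.35]
  [  -0.30     0.80    -0.40]
  [  -0.05    -0.25     0.95]
Cofactors of I−A, C_ij = (−1)^(i+j)·(minor ij) (rows/columns in the sector order above):
  C_11 = (0.80)(0.95) − (-0.40)(-0.25) = 0.6600
  C_12 = −[(-0.30)(0.95) − (-0.40)(-0.05)] = 0.3050
  C_13 = (-0.30)(-0.25) − (0.80)(-0.05) = 0.1150
  C_21 = −[(-0.05)(0.95) − (-0.35)(-0.25)] = 0.1350
  C_22 = (0.90)(0.95) − (-0.35)(-0.05) = 0.8375
  C_23 = −[(0.90)(-0.25) − (-0.05)(-0.05)] = 0.2275
  C_31 = (-0.05)(-0.40) − (-0.35)(0.80) = 0.3000
  C_32 = −[(0.90)(-0.40) − (-0.35)(-0.30)] = 0.4650
  C_33 = (0.90)(0.80) − (-0.05)(-0.30) = 0.7050
det(I−A) = Σ_j (I−A)_1j·C_1j = (0.90)(0.6600) + (-0.05)(0.3050) + (-0.35)(0.1150) = 0.5385
adj(I−A) = Cᵀ =
  [ 0.6600   0.1350   0.3000]
  [ 0.3050   0.8375   0.4650]
  [ 0.1150   0.2275   0.7050]
(I − A)⁻¹ = adj(I−A) / det(I−A) ≈
  [   1.2256     0.2507     0.5571]
  [   0.5664     1.5552     0.8635]
  [   0.2136     0.4225     1.3092]
x = (I − A)⁻¹ d = adj(I−A)·d / det(I−A), with det(I−A) = 0.5385:
  x_E = (0.6600·240 + 0.1350·420 + 0.3000·300) / 0.5385 = 305.10 / 0.5385 ≈ 566.57
  x_M = (0.3050·240 + 0.8375·420 + 0.4650·300) / 0.5385 = 564.45 / 0.5385 ≈ 1048.19
  x_R = (0.1150·240 + 0.2275·420 + 0.7050·300) / 0.5385 = 334.65 / 0.5385 ≈ 621.45

x_E = 566.57, x_M = 1048.19, x_R = 621.45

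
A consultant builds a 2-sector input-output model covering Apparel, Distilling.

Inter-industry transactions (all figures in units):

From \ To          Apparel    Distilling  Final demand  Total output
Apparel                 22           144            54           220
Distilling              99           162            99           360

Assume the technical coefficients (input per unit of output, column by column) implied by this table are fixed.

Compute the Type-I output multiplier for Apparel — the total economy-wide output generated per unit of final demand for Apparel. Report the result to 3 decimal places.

Technical coefficients a_ij = z_ij / X_j:
  a_11 = 22/220 = 0.10, a_21 = 99/220 = 0.45
  a_12 = 144/360 = 0.40, a_22 = 162/360 = 0.45
I − A =
  [   0.90    -0.40]
  [  -0.45     0.55]
det(I−A) = (0.90)(0.55) − (-0.40)(-0.45) = 0.3150
adj(I−A) = [[0.55, 0.40], [0.45, 0.90]]
(I − A)⁻¹ = adj(I−A) / det(I−A) ≈
  [   1.7460     1.2698]
  [   1.4286     2.8571]
The output multiplier for sector j is the column-j sum of the Leontief inverse (I − A)⁻¹ = adj(I−A) / det(I−A).
Column 1 of adj(I−A): (0.55, 0.45); det(I−A) = 0.3150.
m_1 = (0.55 + 0.45) / 0.3150 = 1.00 / 0.3150 ≈ 3.175.

m_1 = 3.175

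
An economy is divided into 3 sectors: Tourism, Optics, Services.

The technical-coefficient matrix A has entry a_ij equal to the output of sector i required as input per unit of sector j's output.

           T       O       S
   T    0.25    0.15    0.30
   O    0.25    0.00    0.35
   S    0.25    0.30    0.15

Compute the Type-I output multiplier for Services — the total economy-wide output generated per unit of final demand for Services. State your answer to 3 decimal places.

I − A =
  [   0.75    -0.15    -0.30]
  [  -0.25     1.00    -0.35]
  [  -0.25    -0.30     0.85]
Cofactors of I−A, C_ij = (−1)^(i+j)·(minor ij) (rows/columns in the sector order above):
  C_11 = (1.00)(0.85) − (-0.35)(-0.30) = 0.7450
  C_12 = −[(-0.25)(0.85) − (-0.35)(-0.25)] = 0.3000
  C_13 = (-0.25)(-0.30) − (1.00)(-0.25) = 0.3250
  C_21 = −[(-0.15)(0.85) − (-0.30)(-0.30)] = 0.2175
  C_22 = (0.75)(0.85) − (-0.30)(-0.25) = 0.5625
  C_23 = −[(0.75)(-0.30) − (-0.15)(-0.25)] = 0.2625
  C_31 = (-0.15)(-0.35) − (-0.30)(1.00) = 0.3525
  C_32 = −[(0.75)(-0.35) − (-0.30)(-0.25)] = 0.3375
  C_33 = (0.75)(1.00) − (-0.15)(-0.25) = 0.7125
det(I−A) = Σ_j (I−A)_1j·C_1j = (0.75)(0.7450) + (-0.15)(0.3000) + (-0.30)(0.3250) = 0.41625
adj(I−A) = Cᵀ =
  [ 0.7450   0.2175   0.3525]
  [ 0.3000   0.5625   0.3375]
  [ 0.3250   0.2625   0.7125]
(I − A)⁻¹ = adj(I−A) / det(I−A) ≈
  [   1.7898     0.5225     0.8468]
  [   0.7207     1.3514     0.8108]
  [   0.7808     0.6306     1.7117]
The output multiplier for sector j is the column-j sum of the Leontief inverse (I − A)⁻¹ = adj(I−A) / det(I−A).
Column S of adj(I−A): (0.3525, 0.3375, 0.7125); det(I−A) = 0.41625.
m_S = (0.3525 + 0.3375 + 0.7125) / 0.41625 = 1.4025 / 0.41625 ≈ 3.369.

m_S = 3.369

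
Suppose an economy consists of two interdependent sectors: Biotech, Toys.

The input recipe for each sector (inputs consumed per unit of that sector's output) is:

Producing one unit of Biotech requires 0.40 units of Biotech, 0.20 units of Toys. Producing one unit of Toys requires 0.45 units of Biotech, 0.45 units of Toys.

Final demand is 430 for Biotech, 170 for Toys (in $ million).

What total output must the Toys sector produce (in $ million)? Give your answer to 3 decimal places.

I − A =
  [   0.60    -0.45]
  [  -0.20     0.55]
det(I−A) = (0.60)(0.55) − (-0.45)(-0.20) = 0.2400
adj(I−A) = [[0.55, 0.45], [0.20, 0.60]]
(I − A)⁻¹ = adj(I−A) / det(I−A) ≈
  [   2.2917     1.8750]
  [   0.8333     2.5000]
x = (I − A)⁻¹ d = adj(I−A)·d / det(I−A), with det(I−A) = 0.2400:
  x_1 = (0.55·430 + 0.45·170) / 0.2400 = 313.00 / 0.2400 ≈ 1304.167
  x_2 = (0.20·430 + 0.60·170) / 0.2400 = 188.00 / 0.2400 ≈ 783.333

x_2 = 783.333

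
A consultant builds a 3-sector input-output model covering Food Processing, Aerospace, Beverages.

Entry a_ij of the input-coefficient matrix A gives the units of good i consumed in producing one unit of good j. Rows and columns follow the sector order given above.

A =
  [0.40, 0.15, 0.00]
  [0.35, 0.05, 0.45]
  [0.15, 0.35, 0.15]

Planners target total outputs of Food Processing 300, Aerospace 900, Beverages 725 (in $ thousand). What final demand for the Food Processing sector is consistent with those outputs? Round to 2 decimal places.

I − A =
  [   0.60    -0.15     0.00]
  [  -0.35     0.95    -0.45]
  [  -0.15    -0.35     0.85]
d = (I − A) x:
  d_1 = (+0.60)·300 + (-0.15)·900 + (+0.00)·725 = 45.00
  d_2 = (-0.35)·300 + (+0.95)·900 + (-0.45)·725 = 423.75
  d_3 = (-0.15)·300 + (-0.35)·900 + (+0.85)·725 = 256.25

d_1 = 45.00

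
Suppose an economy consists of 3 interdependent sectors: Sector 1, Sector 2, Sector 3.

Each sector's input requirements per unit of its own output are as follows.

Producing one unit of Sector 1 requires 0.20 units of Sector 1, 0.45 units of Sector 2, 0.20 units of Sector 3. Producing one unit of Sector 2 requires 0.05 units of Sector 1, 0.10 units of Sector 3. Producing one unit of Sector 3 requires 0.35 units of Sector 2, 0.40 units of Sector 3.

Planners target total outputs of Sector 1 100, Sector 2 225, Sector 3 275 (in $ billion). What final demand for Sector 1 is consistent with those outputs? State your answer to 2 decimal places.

d_1 = 68.75

I − A =
  [   0.80    -0.05     0.00]
  [  -0.45     1.00    -0.35]
  [  -0.20    -0.10     0.60]
d = (I − A) x:
  d_1 = (+0.80)·100 + (-0.05)·225 + (+0.00)·275 = 68.75
  d_2 = (-0.45)·100 + (+1.00)·225 + (-0.35)·275 = 83.75
  d_3 = (-0.20)·100 + (-0.10)·225 + (+0.60)·275 = 122.50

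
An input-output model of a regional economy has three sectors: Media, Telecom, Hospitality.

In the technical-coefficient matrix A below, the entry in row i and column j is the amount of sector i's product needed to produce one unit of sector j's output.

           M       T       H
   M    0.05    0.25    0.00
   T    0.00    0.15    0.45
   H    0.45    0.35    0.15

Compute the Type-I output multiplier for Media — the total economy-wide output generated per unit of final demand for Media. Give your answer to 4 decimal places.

I − A =
  [   0.95    -0.25     0.00]
  [   0.00     0.85    -0.45]
  [  -0.45    -0.35     0.85]
Cofactors of I−A, C_ij = (−1)^(i+j)·(minor ij) (rows/columns in the sector order above):
  C_11 = (0.85)(0.85) − (-0.45)(-0.35) = 0.5650
  C_12 = −[(0.00)(0.85) − (-0.45)(-0.45)] = 0.2025
  C_13 = (0.00)(-0.35) − (0.85)(-0.45) = 0.3825
  C_21 = −[(-0.25)(0.85) − (0.00)(-0.35)] = 0.2125
  C_22 = (0.95)(0.85) − (0.00)(-0.45) = 0.8075
  C_23 = −[(0.95)(-0.35) − (-0.25)(-0.45)] = 0.4450
  C_31 = (-0.25)(-0.45) − (0.00)(0.85) = 0.1125
  C_32 = −[(0.95)(-0.45) − (0.00)(0.00)] = 0.4275
  C_33 = (0.95)(0.85) − (-0.25)(0.00) = 0.8075
det(I−A) = Σ_j (I−A)_1j·C_1j = (0.95)(0.5650) + (-0.25)(0.2025) + (0.00)(0.3825) = 0.486125
adj(I−A) = Cᵀ =
  [ 0.5650   0.2125   0.1125]
  [ 0.2025   0.8075   0.4275]
  [ 0.3825   0.4450   0.8075]
(I − A)⁻¹ = adj(I−A) / det(I−A) ≈
  [   1.16225     0.43713     0.23142]
  [   0.41656     1.66110     0.87940]
  [   0.78683     0.91540     1.66110]
The output multiplier for sector j is the column-j sum of the Leontief inverse (I − A)⁻¹ = adj(I−A) / det(I−A).
Column M of adj(I−A): (0.5650, 0.2025, 0.3825); det(I−A) = 0.486125.
m_M = (0.5650 + 0.2025 + 0.3825) / 0.486125 = 1.15 / 0.486125 ≈ 2.3656.

m_M = 2.3656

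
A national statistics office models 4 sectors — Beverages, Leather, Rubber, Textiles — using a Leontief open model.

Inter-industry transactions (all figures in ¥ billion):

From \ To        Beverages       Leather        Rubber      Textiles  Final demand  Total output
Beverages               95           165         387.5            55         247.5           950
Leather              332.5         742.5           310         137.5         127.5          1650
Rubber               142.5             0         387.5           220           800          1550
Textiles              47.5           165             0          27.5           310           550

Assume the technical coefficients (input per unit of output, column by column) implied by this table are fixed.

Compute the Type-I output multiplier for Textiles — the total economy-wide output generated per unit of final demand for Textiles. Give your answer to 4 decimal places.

m_4 = 3.4719

Technical coefficients a_ij = z_ij / X_j:
  a_11 = 95/950 = 0.10, a_21 = 332.5/950 = 0.35, a_31 = 142.5/950 = 0.15, a_41 = 47.5/950 = 0.05
  a_12 = 165/1650 = 0.10, a_22 = 742.5/1650 = 0.45, a_32 = 0/1650 = 0.00, a_42 = 165/1650 = 0.10
  a_13 = 387.5/1550 = 0.25, a_23 = 310/1550 = 0.20, a_33 = 387.5/1550 = 0.25, a_43 = 0/1550 = 0.00
  a_14 = 55/550 = 0.10, a_24 = 137.5/550 = 0.25, a_34 = 220/550 = 0.40, a_44 = 27.5/550 = 0.05
I − A =
  [   0.90    -0.10    -0.25    -0.10]
  [  -0.35     0.55    -0.20    -0.25]
  [  -0.15     0.00     0.75    -0.40]
  [  -0.05    -0.10     0.00     0.95]
Compute the cofactors C_ij = (−1)^(i+j)·(3×3 minor ij) of I−A; the adjugate is their transpose:
adj(I−A) = Cᵀ =
  [ 0.365125   0.088750   0.145375   0.123000]
  [ 0.291250   0.596875   0.256250   0.295625]
  [ 0.099625   0.053750   0.407000   0.196000]
  [ 0.049875   0.067500   0.034625   0.321375]
det(I−A) = Σ_j (I−A)_1j·C_1j = (0.90)(0.365125) + (-0.10)(0.291250) + (-0.25)(0.099625) + (-0.10)(0.049875) = 0.26959375
(I − A)⁻¹ = adj(I−A) / det(I−A) ≈
  [   1.35435     0.32920     0.53924     0.45624]
  [   1.08033     2.21398     0.95050     1.09656]
  [   0.36954     0.19937     1.50968     0.72702]
  [   0.18500     0.25038     0.12843     1.19207]
The output multiplier for sector j is the column-j sum of the Leontief inverse (I − A)⁻¹ = adj(I−A) / det(I−A).
Column 4 of adj(I−A): (0.123000, 0.295625, 0.196000, 0.321375); det(I−A) = 0.26959375.
m_4 = (0.123000 + 0.295625 + 0.196000 + 0.321375) / 0.26959375 = 0.936 / 0.26959375 ≈ 3.4719.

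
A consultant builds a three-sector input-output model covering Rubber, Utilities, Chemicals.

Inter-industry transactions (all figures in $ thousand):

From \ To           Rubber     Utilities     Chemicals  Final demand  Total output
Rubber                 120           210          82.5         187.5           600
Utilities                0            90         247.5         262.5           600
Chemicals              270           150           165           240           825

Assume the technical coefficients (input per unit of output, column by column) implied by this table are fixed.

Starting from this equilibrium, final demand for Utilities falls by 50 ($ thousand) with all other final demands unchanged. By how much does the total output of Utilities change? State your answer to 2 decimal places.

Technical coefficients a_ij = z_ij / X_j:
  a_RR = 120/600 = 0.20, a_UR = 0/600 = 0.00, a_CR = 270/600 = 0.45
  a_RU = 210/600 = 0.35, a_UU = 90/600 = 0.15, a_CU = 150/600 = 0.25
  a_RC = 82.5/825 = 0.10, a_UC = 247.5/825 = 0.30, a_CC = 165/825 = 0.20
I − A =
  [   0.80    -0.35    -0.10]
  [   0.00     0.85    -0.30]
  [  -0.45    -0.25     0.80]
Cofactors of I−A, C_ij = (−1)^(i+j)·(minor ij) (rows/columns in the sector order above):
  C_11 = (0.85)(0.80) − (-0.30)(-0.25) = 0.6050
  C_12 = −[(0.00)(0.80) − (-0.30)(-0.45)] = 0.1350
  C_13 = (0.00)(-0.25) − (0.85)(-0.45) = 0.3825
  C_21 = −[(-0.35)(0.80) − (-0.10)(-0.25)] = 0.3050
  C_22 = (0.80)(0.80) − (-0.10)(-0.45) = 0.5950
  C_23 = −[(0.80)(-0.25) − (-0.35)(-0.45)] = 0.3575
  C_31 = (-0.35)(-0.30) − (-0.10)(0.85) = 0.1900
  C_32 = −[(0.80)(-0.30) − (-0.10)(0.00)] = 0.2400
  C_33 = (0.80)(0.85) − (-0.35)(0.00) = 0.6800
det(I−A) = Σ_j (I−A)_1j·C_1j = (0.80)(0.6050) + (-0.35)(0.1350) + (-0.10)(0.3825) = 0.3985
adj(I−A) = Cᵀ =
  [ 0.6050   0.3050   0.1900]
  [ 0.1350   0.5950   0.2400]
  [ 0.3825   0.3575   0.6800]
(I − A)⁻¹ = adj(I−A) / det(I−A) ≈
  [   1.5182     0.7654     0.4768]
  [   0.3388     1.4931     0.6023]
  [   0.9598     0.8971     1.7064]
Δx = (I − A)⁻¹ Δd with Δd having -50 in the Utilities component and 0 elsewhere.
So Δx_U = L_UU · (-50), where L_UU = adj(I−A)_UU / det(I−A) = 0.5950 / 0.3985.
Δx_U = 0.5950 × (-50) / 0.3985 = -29.75 / 0.3985 ≈ -74.65.

Δx_U = -74.65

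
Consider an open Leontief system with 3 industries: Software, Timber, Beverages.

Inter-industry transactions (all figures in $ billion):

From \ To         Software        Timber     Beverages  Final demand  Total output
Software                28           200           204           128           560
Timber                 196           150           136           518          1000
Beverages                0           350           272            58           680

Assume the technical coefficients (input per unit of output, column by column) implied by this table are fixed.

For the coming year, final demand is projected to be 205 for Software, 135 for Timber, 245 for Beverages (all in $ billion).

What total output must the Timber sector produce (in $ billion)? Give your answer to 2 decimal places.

x_2 = 566.76

Technical coefficients a_ij = z_ij / X_j:
  a_11 = 28/560 = 0.05, a_21 = 196/560 = 0.35, a_31 = 0/560 = 0.00
  a_12 = 200/1000 = 0.20, a_22 = 150/1000 = 0.15, a_32 = 350/1000 = 0.35
  a_13 = 204/680 = 0.30, a_23 = 136/680 = 0.20, a_33 = 272/680 = 0.40
I − A =
  [   0.95    -0.20    -0.30]
  [  -0.35     0.85    -0.20]
  [   0.00    -0.35     0.60]
Cofactors of I−A, C_ij = (−1)^(i+j)·(minor ij) (rows/columns in the sector order above):
  C_11 = (0.85)(0.60) − (-0.20)(-0.35) = 0.4400
  C_12 = −[(-0.35)(0.60) − (-0.20)(0.00)] = 0.2100
  C_13 = (-0.35)(-0.35) − (0.85)(0.00) = 0.1225
  C_21 = −[(-0.20)(0.60) − (-0.30)(-0.35)] = 0.2250
  C_22 = (0.95)(0.60) − (-0.30)(0.00) = 0.5700
  C_23 = −[(0.95)(-0.35) − (-0.20)(0.00)] = 0.3325
  C_31 = (-0.20)(-0.20) − (-0.30)(0.85) = 0.2950
  C_32 = −[(0.95)(-0.20) − (-0.30)(-0.35)] = 0.2950
  C_33 = (0.95)(0.85) − (-0.20)(-0.35) = 0.7375
det(I−A) = Σ_j (I−A)_1j·C_1j = (0.95)(0.4400) + (-0.20)(0.2100) + (-0.30)(0.1225) = 0.33925
adj(I−A) = Cᵀ =
  [ 0.4400   0.2250   0.2950]
  [ 0.2100   0.5700   0.2950]
  [ 0.1225   0.3325   0.7375]
(I − A)⁻¹ = adj(I−A) / det(I−A) ≈
  [   1.2970     0.6632     0.8696]
  [   0.6190     1.6802     0.8696]
  [   0.3611     0.9801     2.1739]
x = (I − A)⁻¹ d = adj(I−A)·d / det(I−A), with det(I−A) = 0.33925:
  x_1 = (0.4400·205 + 0.2250·135 + 0.2950·245) / 0.33925 = 192.85 / 0.33925 ≈ 568.46
  x_2 = (0.2100·205 + 0.5700·135 + 0.2950·245) / 0.33925 = 192.275 / 0.33925 ≈ 566.76
  x_3 = (0.1225·205 + 0.3325·135 + 0.7375·245) / 0.33925 = 250.6875 / 0.33925 ≈ 738.95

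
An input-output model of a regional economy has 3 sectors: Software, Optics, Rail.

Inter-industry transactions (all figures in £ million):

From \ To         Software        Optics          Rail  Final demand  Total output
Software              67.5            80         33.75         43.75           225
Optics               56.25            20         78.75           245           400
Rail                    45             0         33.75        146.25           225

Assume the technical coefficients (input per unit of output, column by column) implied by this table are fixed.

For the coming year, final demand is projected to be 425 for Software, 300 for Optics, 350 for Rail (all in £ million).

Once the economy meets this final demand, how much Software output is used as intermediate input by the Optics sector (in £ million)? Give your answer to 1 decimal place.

Technical coefficients a_ij = z_ij / X_j:
  a_SS = 67.5/225 = 0.30, a_OS = 56.25/225 = 0.25, a_RS = 45/225 = 0.20
  a_SO = 80/400 = 0.20, a_OO = 20/400 = 0.05, a_RO = 0/400 = 0.00
  a_SR = 33.75/225 = 0.15, a_OR = 78.75/225 = 0.35, a_RR = 33.75/225 = 0.15
I − A =
  [   0.70    -0.20    -0.15]
  [  -0.25     0.95    -0.35]
  [  -0.20     0.00     0.85]
Cofactors of I−A, C_ij = (−1)^(i+j)·(minor ij) (rows/columns in the sector order above):
  C_11 = (0.95)(0.85) − (-0.35)(0.00) = 0.8075
  C_12 = −[(-0.25)(0.85) − (-0.35)(-0.20)] = 0.2825
  C_13 = (-0.25)(0.00) − (0.95)(-0.20) = 0.1900
  C_21 = −[(-0.20)(0.85) − (-0.15)(0.00)] = 0.1700
  C_22 = (0.70)(0.85) − (-0.15)(-0.20) = 0.5650
  C_23 = −[(0.70)(0.00) − (-0.20)(-0.20)] = 0.0400
  C_31 = (-0.20)(-0.35) − (-0.15)(0.95) = 0.2125
  C_32 = −[(0.70)(-0.35) − (-0.15)(-0.25)] = 0.2825
  C_33 = (0.70)(0.95) − (-0.20)(-0.25) = 0.6150
det(I−A) = Σ_j (I−A)_1j·C_1j = (0.70)(0.8075) + (-0.20)(0.2825) + (-0.15)(0.1900) = 0.48025
adj(I−A) = Cᵀ =
  [ 0.8075   0.1700   0.2125]
  [ 0.2825   0.5650   0.2825]
  [ 0.1900   0.0400   0.6150]
(I − A)⁻¹ = adj(I−A) / det(I−A) ≈
  [   1.6814     0.3540     0.4425]
  [   0.5882     1.1765     0.5882]
  [   0.3956     0.0833     1.2806]
First solve x = (I − A)⁻¹ d = adj(I−A)·d / det(I−A); in particular x_O = (0.2825·425 + 0.5650·300 + 0.2825·350) / 0.48025 = 388.4375 / 0.48025 ≈ 808.824.
Intermediate flow from S to O: z_SO = a_SO · x_O = 0.20 × 388.4375 / 0.48025 = 77.6875 / 0.48025 ≈ 161.8.

z_SO = 161.8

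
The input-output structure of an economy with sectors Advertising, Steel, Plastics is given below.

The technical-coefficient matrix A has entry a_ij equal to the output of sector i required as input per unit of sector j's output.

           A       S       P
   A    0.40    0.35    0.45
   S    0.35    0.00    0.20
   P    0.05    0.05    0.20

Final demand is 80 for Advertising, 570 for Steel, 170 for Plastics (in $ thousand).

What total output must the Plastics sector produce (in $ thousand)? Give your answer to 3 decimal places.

x_P = 332.189

I − A =
  [   0.60    -0.35    -0.45]
  [  -0.35     1.00    -0.20]
  [  -0.05    -0.05     0.80]
Cofactors of I−A, C_ij = (−1)^(i+j)·(minor ij) (rows/columns in the sector order above):
  C_11 = (1.00)(0.80) − (-0.20)(-0.05) = 0.7900
  C_12 = −[(-0.35)(0.80) − (-0.20)(-0.05)] = 0.2900
  C_13 = (-0.35)(-0.05) − (1.00)(-0.05) = 0.0675
  C_21 = −[(-0.35)(0.80) − (-0.45)(-0.05)] = 0.3025
  C_22 = (0.60)(0.80) − (-0.45)(-0.05) = 0.4575
  C_23 = −[(0.60)(-0.05) − (-0.35)(-0.05)] = 0.0475
  C_31 = (-0.35)(-0.20) − (-0.45)(1.00) = 0.5200
  C_32 = −[(0.60)(-0.20) − (-0.45)(-0.35)] = 0.2775
  C_33 = (0.60)(1.00) − (-0.35)(-0.35) = 0.4775
det(I−A) = Σ_j (I−A)_1j·C_1j = (0.60)(0.7900) + (-0.35)(0.2900) + (-0.45)(0.0675) = 0.342125
adj(I−A) = Cᵀ =
  [ 0.7900   0.3025   0.5200]
  [ 0.2900   0.4575   0.2775]
  [ 0.0675   0.0475   0.4775]
(I − A)⁻¹ = adj(I−A) / det(I−A) ≈
  [   2.3091     0.8842     1.5199]
  [   0.8476     1.3372     0.8111]
  [   0.1973     0.1388     1.3957]
x = (I − A)⁻¹ d = adj(I−A)·d / det(I−A), with det(I−A) = 0.342125:
  x_A = (0.7900·80 + 0.3025·570 + 0.5200·170) / 0.342125 = 324.025 / 0.342125 ≈ 947.095
  x_S = (0.2900·80 + 0.4575·570 + 0.2775·170) / 0.342125 = 331.15 / 0.342125 ≈ 967.921
  x_P = (0.0675·80 + 0.0475·570 + 0.4775·170) / 0.342125 = 113.65 / 0.342125 ≈ 332.189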